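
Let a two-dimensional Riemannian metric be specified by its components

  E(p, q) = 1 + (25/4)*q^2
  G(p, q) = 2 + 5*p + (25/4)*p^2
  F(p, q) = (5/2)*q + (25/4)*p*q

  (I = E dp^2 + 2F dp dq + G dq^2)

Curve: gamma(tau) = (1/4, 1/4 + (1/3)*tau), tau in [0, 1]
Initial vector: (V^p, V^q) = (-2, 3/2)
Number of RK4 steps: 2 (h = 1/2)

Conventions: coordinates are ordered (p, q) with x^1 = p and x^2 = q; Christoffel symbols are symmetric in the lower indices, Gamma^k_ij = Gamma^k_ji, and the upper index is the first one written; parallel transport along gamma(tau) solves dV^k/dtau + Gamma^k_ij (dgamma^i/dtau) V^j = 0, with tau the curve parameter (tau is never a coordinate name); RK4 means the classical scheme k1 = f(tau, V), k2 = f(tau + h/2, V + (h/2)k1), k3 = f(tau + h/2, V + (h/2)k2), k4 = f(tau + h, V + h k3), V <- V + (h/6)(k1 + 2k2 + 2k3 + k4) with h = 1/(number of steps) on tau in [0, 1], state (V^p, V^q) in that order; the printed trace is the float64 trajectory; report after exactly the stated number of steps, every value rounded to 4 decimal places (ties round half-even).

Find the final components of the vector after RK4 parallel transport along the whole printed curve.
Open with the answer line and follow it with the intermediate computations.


Answer: V^p = -1.6721, V^q = 2.0305

gamma'(tau) = (0, 1/3); f(tau, V)^k = -Gamma^k_ij(gamma(tau)) gamma'^i(tau) V^j; h = 1/2; intermediate values shown to 6 dp
curve data and Christoffel symbols at the stage parameters:
  tau = 0.000000: gamma = (0.250000, 0.250000), gamma' = (0.000000, 0.333333); Gamma_ppp = 0.000000, Gamma_ppq = 0.387597, Gamma_pqq = 0.000000, Gamma_qpp = 0.000000, Gamma_qpq = 1.007752, Gamma_qqq = 0.000000
  tau = 0.250000: gamma = (0.250000, 0.333333), gamma' = (0.000000, 0.333333); Gamma_ppp = 0.000000, Gamma_ppq = 0.480577, Gamma_pqq = 0.000000, Gamma_qpp = 0.000000, Gamma_qpq = 0.937125, Gamma_qqq = 0.000000
  tau = 0.500000: gamma = (0.250000, 0.416667), gamma' = (0.000000, 0.333333); Gamma_ppp = 0.000000, Gamma_ppq = 0.551065, Gamma_pqq = 0.000000, Gamma_qpp = 0.000000, Gamma_qpq = 0.859662, Gamma_qqq = 0.000000
  tau = 0.750000: gamma = (0.250000, 0.500000), gamma' = (0.000000, 0.333333); Gamma_ppp = 0.000000, Gamma_ppq = 0.600601, Gamma_pqq = 0.000000, Gamma_qpp = 0.000000, Gamma_qpq = 0.780781, Gamma_qqq = 0.000000
  tau = 1.000000: gamma = (0.250000, 0.583333), gamma' = (0.000000, 0.333333); Gamma_ppp = 0.000000, Gamma_ppq = 0.632149, Gamma_pqq = 0.000000, Gamma_qpp = 0.000000, Gamma_qpq = 0.704395, Gamma_qqq = 0.000000
step 0: V^p = -2.0000, V^q = 1.5000
step 1: k1 = (0.258398, 0.671835), k2 = (0.310036, 0.604570), k3 = (0.307968, 0.600538), k4 = (0.339092, 0.528983); V <- V + (h/6)(k1 + 2k2 + 2k3 + k4): V^p = -1.8472, V^q = 1.8009
step 2: k1 = (0.339311, 0.529325), k2 = (0.352829, 0.458678), k3 = (0.352152, 0.457798), k4 = (0.352135, 0.392379); V <- V + (h/6)(k1 + 2k2 + 2k3 + k4): V^p = -1.6721, V^q = 2.0305


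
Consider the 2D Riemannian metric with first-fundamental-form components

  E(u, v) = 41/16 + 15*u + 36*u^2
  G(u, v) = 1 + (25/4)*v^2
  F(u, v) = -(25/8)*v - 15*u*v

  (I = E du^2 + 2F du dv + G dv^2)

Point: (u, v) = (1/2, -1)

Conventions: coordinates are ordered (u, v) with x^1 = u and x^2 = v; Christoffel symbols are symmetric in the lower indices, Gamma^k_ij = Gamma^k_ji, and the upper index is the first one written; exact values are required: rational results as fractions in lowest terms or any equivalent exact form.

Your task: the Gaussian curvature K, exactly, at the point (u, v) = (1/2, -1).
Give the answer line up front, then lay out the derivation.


Answer: K = -256/10935

E = 305/16, F = 85/8, G = 29/4, EG - F^2 = 405/16 at the point
E_u = 51, E_v = 0, F_u = 15, F_v = -85/8, G_u = 0, G_v = -25/2
E_vv = 0, F_uv = -15, G_uu = 0
Brioschi: K = (det M1 - det M2) / (EG - F^2)^2 with the standard first/second-derivative matrices M1, M2.
M1 = [[-E_vv/2 + F_uv - G_uu/2, E_u/2, F_u - E_v/2], [F_v - G_u/2, E, F], [G_v/2, F, G]] = [[-15, 51/2, 15], [-85/8, 305/16, 85/8], [-25/4, 85/8, 29/4]]; det M1 = -15
M2 = [[0, E_v/2, G_u/2], [E_v/2, E, F], [G_u/2, F, G]] = [[0, 0, 0], [0, 305/16, 85/8], [0, 85/8, 29/4]]; det M2 = 0
det M1 - det M2 = -15; K = -15 / (405/16)^2 = -256/10935


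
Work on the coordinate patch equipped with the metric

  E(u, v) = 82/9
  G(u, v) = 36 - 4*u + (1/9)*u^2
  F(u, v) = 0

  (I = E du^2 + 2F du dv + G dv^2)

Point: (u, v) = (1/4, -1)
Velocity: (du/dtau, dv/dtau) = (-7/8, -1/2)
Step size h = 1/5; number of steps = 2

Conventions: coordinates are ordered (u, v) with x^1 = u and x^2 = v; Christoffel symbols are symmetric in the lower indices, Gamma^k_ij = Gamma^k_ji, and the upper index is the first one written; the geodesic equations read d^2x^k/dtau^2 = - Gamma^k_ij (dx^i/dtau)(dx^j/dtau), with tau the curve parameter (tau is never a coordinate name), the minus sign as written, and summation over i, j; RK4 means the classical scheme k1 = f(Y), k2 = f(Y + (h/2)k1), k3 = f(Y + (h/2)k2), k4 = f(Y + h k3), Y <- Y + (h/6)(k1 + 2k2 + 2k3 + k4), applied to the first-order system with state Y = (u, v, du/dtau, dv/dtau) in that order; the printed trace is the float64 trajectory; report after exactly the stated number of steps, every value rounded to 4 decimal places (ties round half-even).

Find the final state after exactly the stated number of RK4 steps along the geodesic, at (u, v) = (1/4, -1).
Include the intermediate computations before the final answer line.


f(Y) = (du/dtau, dv/dtau, -Gamma^u_ij Y'^i Y'^j, -Gamma^v_ij Y'^i Y'^j) with the Gammas evaluated at the stage position; h = 0.200000; intermediate values shown to 6 dp
step 0: u = 0.2500, v = -1.0000, du/dtau = -0.8750, dv/dtau = -0.5000
step 1:
  k1: at (u, v) = (0.250000, -1.000000), (du/dtau, dv/dtau) = (-0.875000, -0.500000); Gamma_uuu = 0.000000, Gamma_uuv = 0.000000, Gamma_uvv = 0.216463, Gamma_vuu = 0.000000, Gamma_vuv = -0.056338, Gamma_vvv = 0.000000; k1 = (-0.875000, -0.500000, -0.054116, 0.049296)
  k2: at (u, v) = (0.162500, -1.050000), (du/dtau, dv/dtau) = (-0.880412, -0.495070); Gamma_uuu = 0.000000, Gamma_uuv = 0.000000, Gamma_uvv = 0.217530, Gamma_vuu = 0.000000, Gamma_vuv = -0.056062, Gamma_vvv = 0.000000; k2 = (-0.880412, -0.495070, -0.053316, 0.048871)
  k3: at (u, v) = (0.161959, -1.049507), (du/dtau, dv/dtau) = (-0.880332, -0.495113); Gamma_uuu = 0.000000, Gamma_uuv = 0.000000, Gamma_uvv = 0.217537, Gamma_vuu = 0.000000, Gamma_vuv = -0.056060, Gamma_vvv = 0.000000; k3 = (-0.880332, -0.495113, -0.053326, 0.048869)
  k4: at (u, v) = (0.073934, -1.099023), (du/dtau, dv/dtau) = (-0.885665, -0.490226); Gamma_uuu = 0.000000, Gamma_uuv = 0.000000, Gamma_uvv = 0.218611, Gamma_vuu = 0.000000, Gamma_vuv = -0.055785, Gamma_vvv = 0.000000; k4 = (-0.885665, -0.490226, -0.052537, 0.048441)
  Y <- Y + (h/6)(k1 + 2k2 + 2k3 + k4): u = 0.0739, v = -1.0990, du/dtau = -0.8857, dv/dtau = -0.4902
step 2:
  k1: at (u, v) = (0.073928, -1.099020), (du/dtau, dv/dtau) = (-0.885665, -0.490226); Gamma_uuu = 0.000000, Gamma_uuv = 0.000000, Gamma_uvv = 0.218611, Gamma_vuu = 0.000000, Gamma_vuv = -0.055785, Gamma_vvv = 0.000000; k1 = (-0.885665, -0.490226, -0.052537, 0.048441)
  k2: at (u, v) = (-0.014638, -1.148042), (du/dtau, dv/dtau) = (-0.890918, -0.485382); Gamma_uuu = 0.000000, Gamma_uuv = 0.000000, Gamma_uvv = 0.219691, Gamma_vuu = 0.000000, Gamma_vuv = -0.055510, Gamma_vvv = 0.000000; k2 = (-0.890918, -0.485382, -0.051758, 0.048009)
  k3: at (u, v) = (-0.015164, -1.147558), (du/dtau, dv/dtau) = (-0.890840, -0.485425); Gamma_uuu = 0.000000, Gamma_uuv = 0.000000, Gamma_uvv = 0.219697, Gamma_vuu = 0.000000, Gamma_vuv = -0.055509, Gamma_vvv = 0.000000; k3 = (-0.890840, -0.485425, -0.051769, 0.048008)
  k4: at (u, v) = (-0.104240, -1.196105), (du/dtau, dv/dtau) = (-0.896018, -0.480625); Gamma_uuu = 0.000000, Gamma_uuv = 0.000000, Gamma_uvv = 0.220783, Gamma_vuu = 0.000000, Gamma_vuv = -0.055236, Gamma_vvv = 0.000000; k4 = (-0.896018, -0.480625, -0.051001, 0.047574)
  Y <- Y + (h/6)(k1 + 2k2 + 2k3 + k4): u = -0.1042, v = -1.1961, du/dtau = -0.8960, dv/dtau = -0.4806

Answer: u = -0.1042, v = -1.1961, du/dtau = -0.8960, dv/dtau = -0.4806


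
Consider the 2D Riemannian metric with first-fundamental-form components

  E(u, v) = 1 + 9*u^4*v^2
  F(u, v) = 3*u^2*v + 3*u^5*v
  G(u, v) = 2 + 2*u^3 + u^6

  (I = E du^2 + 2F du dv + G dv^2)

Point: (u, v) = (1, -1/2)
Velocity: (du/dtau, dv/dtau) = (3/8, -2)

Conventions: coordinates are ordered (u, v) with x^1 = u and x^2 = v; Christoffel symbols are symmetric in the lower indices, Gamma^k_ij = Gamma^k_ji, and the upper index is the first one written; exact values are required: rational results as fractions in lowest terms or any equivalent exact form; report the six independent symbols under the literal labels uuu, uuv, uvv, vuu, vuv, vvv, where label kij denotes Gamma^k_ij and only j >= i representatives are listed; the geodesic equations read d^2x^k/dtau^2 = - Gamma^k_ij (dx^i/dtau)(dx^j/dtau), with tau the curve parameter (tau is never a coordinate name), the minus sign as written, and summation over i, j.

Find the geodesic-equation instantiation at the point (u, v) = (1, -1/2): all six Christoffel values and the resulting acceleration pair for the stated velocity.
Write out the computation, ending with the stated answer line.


E = 13/4, F = -3, G = 5 at the point
E_u = 9, E_v = -9, F_u = -21/2, F_v = 6, G_u = 12, G_v = 0
EG - F^2 = 29/4;  g^inv = (4/29) * [[5, 3], [3, 13/4]]
first-kind symbols [ij,l] = (1/2)(d_i g_jl + d_j g_il - d_l g_ij): [uu,u] = E_u/2 = 9/2, [uu,v] = F_u - E_v/2 = -6, [uv,u] = E_v/2 = -9/2, [uv,v] = G_u/2 = 6, [vv,u] = F_v - G_u/2 = 0, [vv,v] = G_v/2 = 0
Gamma^u_ij = (G*[ij,u] - F*[ij,v])/(EG - F^2), Gamma^v_ij = (E*[ij,v] - F*[ij,u])/(EG - F^2)
Gamma_uuu = 18/29, Gamma_uuv = -18/29, Gamma_uvv = 0, Gamma_vuu = -24/29, Gamma_vuv = 24/29, Gamma_vvv = 0
d^2u/dtau^2 = -(Gamma_uuu*(3/8)^2 + 2*Gamma_uuv*(3/8)*(-2) + Gamma_uvv*(-2)^2) = -945/928
d^2v/dtau^2 = -(Gamma_vuu*(3/8)^2 + 2*Gamma_vuv*(3/8)*(-2) + Gamma_vvv*(-2)^2) = 315/232

Answer: Gamma_uuu = 18/29, Gamma_uuv = -18/29, Gamma_uvv = 0, Gamma_vuu = -24/29, Gamma_vuv = 24/29, Gamma_vvv = 0; accelerations (d^2u/dtau^2, d^2v/dtau^2) = (-945/928, 315/232)


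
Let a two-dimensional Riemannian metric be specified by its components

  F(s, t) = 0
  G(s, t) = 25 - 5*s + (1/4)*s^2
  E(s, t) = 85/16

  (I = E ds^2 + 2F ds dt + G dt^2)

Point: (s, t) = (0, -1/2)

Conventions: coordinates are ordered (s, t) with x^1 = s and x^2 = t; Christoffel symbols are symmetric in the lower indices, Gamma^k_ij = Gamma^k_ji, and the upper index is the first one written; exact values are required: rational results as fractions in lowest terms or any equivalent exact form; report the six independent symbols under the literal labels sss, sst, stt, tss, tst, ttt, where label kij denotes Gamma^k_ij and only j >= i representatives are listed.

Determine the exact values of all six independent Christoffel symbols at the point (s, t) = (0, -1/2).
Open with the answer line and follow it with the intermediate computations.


Answer: Gamma_sss = 0, Gamma_sst = 0, Gamma_stt = 8/17, Gamma_tss = 0, Gamma_tst = -1/10, Gamma_ttt = 0

E = 85/16, F = 0, G = 25 at the point
E_s = 0, E_t = 0, F_s = 0, F_t = 0, G_s = -5, G_t = 0
EG - F^2 = 2125/16;  g^inv = (16/2125) * [[25, 0], [0, 85/16]]
first-kind symbols [ij,l] = (1/2)(d_i g_jl + d_j g_il - d_l g_ij): [ss,s] = E_s/2 = 0, [ss,t] = F_s - E_t/2 = 0, [st,s] = E_t/2 = 0, [st,t] = G_s/2 = -5/2, [tt,s] = F_t - G_s/2 = 5/2, [tt,t] = G_t/2 = 0
Gamma^s_ij = (G*[ij,s] - F*[ij,t])/(EG - F^2), Gamma^t_ij = (E*[ij,t] - F*[ij,s])/(EG - F^2)


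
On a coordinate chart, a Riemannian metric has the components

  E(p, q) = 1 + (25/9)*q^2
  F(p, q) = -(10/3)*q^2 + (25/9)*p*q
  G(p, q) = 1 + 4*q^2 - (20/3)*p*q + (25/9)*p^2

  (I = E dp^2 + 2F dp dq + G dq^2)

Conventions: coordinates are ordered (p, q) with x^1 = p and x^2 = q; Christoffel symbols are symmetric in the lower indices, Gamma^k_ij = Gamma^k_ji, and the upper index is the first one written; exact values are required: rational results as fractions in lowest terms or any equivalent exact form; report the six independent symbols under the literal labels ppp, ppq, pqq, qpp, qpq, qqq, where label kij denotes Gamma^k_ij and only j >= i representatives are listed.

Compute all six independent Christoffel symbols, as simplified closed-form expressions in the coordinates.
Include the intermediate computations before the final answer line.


E = 1 + (25/9)*q^2; F = -(10/3)*q^2 + (25/9)*p*q; G = 1 + 4*q^2 - (20/3)*p*q + (25/9)*p^2
Gamma^k_ij = (1/2) g^{kl} (d_i g_jl + d_j g_il - d_l g_ij), with g^inv = (1/(EG-F^2)) [[G, -F], [-F, E]]
first partials: E_p = 0, E_q = (50/9)*q, F_p = (25/9)*q, F_q = -(20/3)*q + (25/9)*p, G_p = -(20/3)*q + (50/9)*p, G_q = 8*q - (20/3)*p
D = EG - F^2 = 1 + (61/9)*q^2 - (20/3)*p*q + (25/9)*p^2
expanded: Gamma^p_pp = (G E_p - 2F F_p + F E_q)/(2D), Gamma^p_pq = (G E_q - F G_p)/(2D), Gamma^p_qq = (2G F_q - G G_p - F G_q)/(2D), Gamma^q_pp = (2E F_p - E E_q - F E_p)/(2D), Gamma^q_pq = (E G_p - F E_q)/(2D), Gamma^q_qq = (E G_q - 2F F_q + F G_p)/(2D); substitute and cancel common factors

Answer: Gamma_ppp = 0, Gamma_ppq = 25*q/(25*p^2 - 60*p*q + 61*q^2 + 9), Gamma_pqq = -30*q/(25*p^2 - 60*p*q + 61*q^2 + 9), Gamma_qpp = 0, Gamma_qpq = (25*p - 30*q)/(25*p^2 - 60*p*q + 61*q^2 + 9), Gamma_qqq = (-30*p + 36*q)/(25*p^2 - 60*p*q + 61*q^2 + 9)


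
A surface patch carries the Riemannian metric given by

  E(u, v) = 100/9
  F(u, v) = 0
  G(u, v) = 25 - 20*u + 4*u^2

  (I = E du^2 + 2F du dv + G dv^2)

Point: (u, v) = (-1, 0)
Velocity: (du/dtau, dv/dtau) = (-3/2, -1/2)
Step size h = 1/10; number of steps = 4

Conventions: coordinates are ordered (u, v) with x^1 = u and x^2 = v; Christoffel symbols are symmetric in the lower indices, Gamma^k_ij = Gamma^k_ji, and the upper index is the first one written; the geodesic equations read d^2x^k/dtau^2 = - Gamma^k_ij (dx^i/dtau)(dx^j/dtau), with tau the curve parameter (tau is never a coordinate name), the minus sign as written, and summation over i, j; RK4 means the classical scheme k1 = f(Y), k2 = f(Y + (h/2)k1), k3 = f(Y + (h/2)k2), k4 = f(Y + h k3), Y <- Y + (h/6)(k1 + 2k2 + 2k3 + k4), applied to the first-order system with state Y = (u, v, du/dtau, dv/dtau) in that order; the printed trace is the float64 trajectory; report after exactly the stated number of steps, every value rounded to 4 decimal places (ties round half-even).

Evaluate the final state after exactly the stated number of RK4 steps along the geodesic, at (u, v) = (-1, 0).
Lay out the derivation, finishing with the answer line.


f(Y) = (du/dtau, dv/dtau, -Gamma^u_ij Y'^i Y'^j, -Gamma^v_ij Y'^i Y'^j) with the Gammas evaluated at the stage position; h = 0.100000; intermediate values shown to 6 dp
step 0: u = -1.0000, v = 0.0000, du/dtau = -1.5000, dv/dtau = -0.5000
step 1:
  k1: at (u, v) = (-1.000000, 0.000000), (du/dtau, dv/dtau) = (-1.500000, -0.500000); Gamma_uuu = 0.000000, Gamma_uuv = 0.000000, Gamma_uvv = 1.260000, Gamma_vuu = 0.000000, Gamma_vuv = -0.285714, Gamma_vvv = 0.000000; k1 = (-1.500000, -0.500000, -0.315000, 0.428571)
  k2: at (u, v) = (-1.075000, -0.025000), (du/dtau, dv/dtau) = (-1.515750, -0.478571); Gamma_uuu = 0.000000, Gamma_uuv = 0.000000, Gamma_uvv = 1.287000, Gamma_vuu = 0.000000, Gamma_vuv = -0.279720, Gamma_vvv = 0.000000; k2 = (-1.515750, -0.478571, -0.294762, 0.405815)
  k3: at (u, v) = (-1.075788, -0.023929), (du/dtau, dv/dtau) = (-1.514738, -0.479709); Gamma_uuu = 0.000000, Gamma_uuv = 0.000000, Gamma_uvv = 1.287284, Gamma_vuu = 0.000000, Gamma_vuv = -0.279659, Gamma_vvv = 0.000000; k3 = (-1.514738, -0.479709, -0.296231, 0.406419)
  k4: at (u, v) = (-1.151474, -0.047971), (du/dtau, dv/dtau) = (-1.529623, -0.459358); Gamma_uuu = 0.000000, Gamma_uuv = 0.000000, Gamma_uvv = 1.314531, Gamma_vuu = 0.000000, Gamma_vuv = -0.273862, Gamma_vvv = 0.000000; k4 = (-1.529623, -0.459358, -0.277379, 0.384855)
  Y <- Y + (h/6)(k1 + 2k2 + 2k3 + k4): u = -1.1515, v = -0.0479, du/dtau = -1.5296, dv/dtau = -0.4594
step 2:
  k1: at (u, v) = (-1.151510, -0.047932), (du/dtau, dv/dtau) = (-1.529573, -0.459368); Gamma_uuu = 0.000000, Gamma_uuv = 0.000000, Gamma_uvv = 1.314544, Gamma_vuu = 0.000000, Gamma_vuv = -0.273859, Gamma_vvv = 0.000000; k1 = (-1.529573, -0.459368, -0.277394, 0.384848)
  k2: at (u, v) = (-1.227989, -0.070900), (du/dtau, dv/dtau) = (-1.543442, -0.440126); Gamma_uuu = 0.000000, Gamma_uuv = 0.000000, Gamma_uvv = 1.342076, Gamma_vuu = 0.000000, Gamma_vuv = -0.268241, Gamma_vvv = 0.000000; k2 = (-1.543442, -0.440126, -0.259975, 0.364437)
  k3: at (u, v) = (-1.228682, -0.069938), (du/dtau, dv/dtau) = (-1.542571, -0.441147); Gamma_uuu = 0.000000, Gamma_uuv = 0.000000, Gamma_uvv = 1.342326, Gamma_vuu = 0.000000, Gamma_vuv = -0.268191, Gamma_vvv = 0.000000; k3 = (-1.542571, -0.441147, -0.261230, 0.365008)
  k4: at (u, v) = (-1.305767, -0.092047), (du/dtau, dv/dtau) = (-1.555696, -0.422868); Gamma_uuu = 0.000000, Gamma_uuv = 0.000000, Gamma_uvv = 1.370076, Gamma_vuu = 0.000000, Gamma_vuv = -0.262759, Gamma_vvv = 0.000000; k4 = (-1.555696, -0.422868, -0.244993, 0.345714)
  Y <- Y + (h/6)(k1 + 2k2 + 2k3 + k4): u = -1.3058, v = -0.0920, du/dtau = -1.5557, dv/dtau = -0.4229
step 3:
  k1: at (u, v) = (-1.305798, -0.092012), (du/dtau, dv/dtau) = (-1.555653, -0.422878); Gamma_uuu = 0.000000, Gamma_uuv = 0.000000, Gamma_uvv = 1.370087, Gamma_vuu = 0.000000, Gamma_vuv = -0.262757, Gamma_vvv = 0.000000; k1 = (-1.555653, -0.422878, -0.245006, 0.345710)
  k2: at (u, v) = (-1.383581, -0.113156), (du/dtau, dv/dtau) = (-1.567903, -0.405592); Gamma_uuu = 0.000000, Gamma_uuv = 0.000000, Gamma_uvv = 1.398089, Gamma_vuu = 0.000000, Gamma_vuv = -0.257494, Gamma_vvv = 0.000000; k2 = (-1.567903, -0.405592, -0.229993, 0.327496)
  k3: at (u, v) = (-1.384193, -0.112291), (du/dtau, dv/dtau) = (-1.567152, -0.406503); Gamma_uuu = 0.000000, Gamma_uuv = 0.000000, Gamma_uvv = 1.398310, Gamma_vuu = 0.000000, Gamma_vuv = -0.257454, Gamma_vvv = 0.000000; k3 = (-1.567152, -0.406503, -0.231063, 0.328023)
  k4: at (u, v) = (-1.462513, -0.132662), (du/dtau, dv/dtau) = (-1.578759, -0.390075); Gamma_uuu = 0.000000, Gamma_uuv = 0.000000, Gamma_uvv = 1.426505, Gamma_vuu = 0.000000, Gamma_vuv = -0.252365, Gamma_vvv = 0.000000; k4 = (-1.578759, -0.390075, -0.217055, 0.310830)
  Y <- Y + (h/6)(k1 + 2k2 + 2k3 + k4): u = -1.4625, v = -0.1326, du/dtau = -1.5787, dv/dtau = -0.3901
step 4:
  k1: at (u, v) = (-1.462540, -0.132631), (du/dtau, dv/dtau) = (-1.578722, -0.390085); Gamma_uuu = 0.000000, Gamma_uuv = 0.000000, Gamma_uvv = 1.426515, Gamma_vuu = 0.000000, Gamma_vuv = -0.252363, Gamma_vvv = 0.000000; k1 = (-1.578722, -0.390085, -0.217067, 0.310828)
  k2: at (u, v) = (-1.541476, -0.152135), (du/dtau, dv/dtau) = (-1.589576, -0.374543); Gamma_uuu = 0.000000, Gamma_uuv = 0.000000, Gamma_uvv = 1.454932, Gamma_vuu = 0.000000, Gamma_vuv = -0.247434, Gamma_vvv = 0.000000; k2 = (-1.589576, -0.374543, -0.204102, 0.294627)
  k3: at (u, v) = (-1.542019, -0.151358), (du/dtau, dv/dtau) = (-1.588927, -0.375353); Gamma_uuu = 0.000000, Gamma_uuv = 0.000000, Gamma_uvv = 1.455127, Gamma_vuu = 0.000000, Gamma_vuv = -0.247401, Gamma_vvv = 0.000000; k3 = (-1.588927, -0.375353, -0.205013, 0.295104)
  k4: at (u, v) = (-1.621433, -0.170166), (du/dtau, dv/dtau) = (-1.599224, -0.360574); Gamma_uuu = 0.000000, Gamma_uuv = 0.000000, Gamma_uvv = 1.483716, Gamma_vuu = 0.000000, Gamma_vuv = -0.242634, Gamma_vvv = 0.000000; k4 = (-1.599224, -0.360574, -0.192903, 0.279824)
  Y <- Y + (h/6)(k1 + 2k2 + 2k3 + k4): u = -1.6215, v = -0.1701, du/dtau = -1.5992, dv/dtau = -0.3606

Answer: u = -1.6215, v = -0.1701, du/dtau = -1.5992, dv/dtau = -0.3606


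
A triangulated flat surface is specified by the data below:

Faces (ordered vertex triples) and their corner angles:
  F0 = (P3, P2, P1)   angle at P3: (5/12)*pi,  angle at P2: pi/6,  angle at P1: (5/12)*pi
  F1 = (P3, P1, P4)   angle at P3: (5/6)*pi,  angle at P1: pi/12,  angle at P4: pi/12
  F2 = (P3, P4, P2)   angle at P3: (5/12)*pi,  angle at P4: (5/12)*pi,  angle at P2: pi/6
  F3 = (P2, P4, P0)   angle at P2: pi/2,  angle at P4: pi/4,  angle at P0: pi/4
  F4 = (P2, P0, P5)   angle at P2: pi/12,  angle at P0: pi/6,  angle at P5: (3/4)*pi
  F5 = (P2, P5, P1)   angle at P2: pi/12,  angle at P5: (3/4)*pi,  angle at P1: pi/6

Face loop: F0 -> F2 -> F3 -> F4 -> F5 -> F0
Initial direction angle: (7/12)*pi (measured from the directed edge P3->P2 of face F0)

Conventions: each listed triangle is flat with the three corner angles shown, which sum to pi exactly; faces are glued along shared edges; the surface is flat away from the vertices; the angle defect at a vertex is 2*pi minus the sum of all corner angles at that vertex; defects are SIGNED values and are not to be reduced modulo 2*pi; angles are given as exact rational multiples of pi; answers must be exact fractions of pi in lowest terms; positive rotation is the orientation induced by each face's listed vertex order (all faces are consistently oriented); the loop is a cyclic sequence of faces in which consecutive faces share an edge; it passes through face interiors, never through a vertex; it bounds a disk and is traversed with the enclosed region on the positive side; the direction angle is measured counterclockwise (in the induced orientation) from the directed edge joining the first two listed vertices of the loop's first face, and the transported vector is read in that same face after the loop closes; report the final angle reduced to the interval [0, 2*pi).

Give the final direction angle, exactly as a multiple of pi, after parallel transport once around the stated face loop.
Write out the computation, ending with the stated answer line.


enclosed vertex P2: corner angles sum to pi, defect = 2*pi - pi = pi
transport around the loop rotates by the sum of enclosed defects; add to the initial angle mod 2*pi
final angle = (7/12)*pi + pi = (19/12)*pi (mod 2*pi)

Answer: final direction angle = (19/12)*pi


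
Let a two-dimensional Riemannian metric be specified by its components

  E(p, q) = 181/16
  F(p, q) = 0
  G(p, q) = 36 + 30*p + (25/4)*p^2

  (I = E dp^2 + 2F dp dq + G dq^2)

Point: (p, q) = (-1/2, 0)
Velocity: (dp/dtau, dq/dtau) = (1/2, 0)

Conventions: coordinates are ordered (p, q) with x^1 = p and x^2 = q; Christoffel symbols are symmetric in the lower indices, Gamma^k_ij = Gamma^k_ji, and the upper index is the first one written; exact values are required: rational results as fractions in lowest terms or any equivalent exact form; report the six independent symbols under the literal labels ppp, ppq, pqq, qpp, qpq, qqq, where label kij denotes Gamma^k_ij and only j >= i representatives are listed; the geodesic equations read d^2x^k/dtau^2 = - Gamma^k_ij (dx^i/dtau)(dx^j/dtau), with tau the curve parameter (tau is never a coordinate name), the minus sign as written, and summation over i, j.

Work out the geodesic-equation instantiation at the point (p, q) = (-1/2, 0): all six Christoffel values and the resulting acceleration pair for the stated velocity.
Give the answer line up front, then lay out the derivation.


Answer: Gamma_ppp = 0, Gamma_ppq = 0, Gamma_pqq = -190/181, Gamma_qpp = 0, Gamma_qpq = 10/19, Gamma_qqq = 0; accelerations (d^2p/dtau^2, d^2q/dtau^2) = (0, 0)

E = 181/16, F = 0, G = 361/16 at the point
E_p = 0, E_q = 0, F_p = 0, F_q = 0, G_p = 95/4, G_q = 0
EG - F^2 = 65341/256;  g^inv = (256/65341) * [[361/16, 0], [0, 181/16]]
first-kind symbols [ij,l] = (1/2)(d_i g_jl + d_j g_il - d_l g_ij): [pp,p] = E_p/2 = 0, [pp,q] = F_p - E_q/2 = 0, [pq,p] = E_q/2 = 0, [pq,q] = G_p/2 = 95/8, [qq,p] = F_q - G_p/2 = -95/8, [qq,q] = G_q/2 = 0
Gamma^p_ij = (G*[ij,p] - F*[ij,q])/(EG - F^2), Gamma^q_ij = (E*[ij,q] - F*[ij,p])/(EG - F^2)
Gamma_ppp = 0, Gamma_ppq = 0, Gamma_pqq = -190/181, Gamma_qpp = 0, Gamma_qpq = 10/19, Gamma_qqq = 0
d^2p/dtau^2 = -(Gamma_ppp*(1/2)^2 + 2*Gamma_ppq*(1/2)*(0) + Gamma_pqq*(0)^2) = 0
d^2q/dtau^2 = -(Gamma_qpp*(1/2)^2 + 2*Gamma_qpq*(1/2)*(0) + Gamma_qqq*(0)^2) = 0


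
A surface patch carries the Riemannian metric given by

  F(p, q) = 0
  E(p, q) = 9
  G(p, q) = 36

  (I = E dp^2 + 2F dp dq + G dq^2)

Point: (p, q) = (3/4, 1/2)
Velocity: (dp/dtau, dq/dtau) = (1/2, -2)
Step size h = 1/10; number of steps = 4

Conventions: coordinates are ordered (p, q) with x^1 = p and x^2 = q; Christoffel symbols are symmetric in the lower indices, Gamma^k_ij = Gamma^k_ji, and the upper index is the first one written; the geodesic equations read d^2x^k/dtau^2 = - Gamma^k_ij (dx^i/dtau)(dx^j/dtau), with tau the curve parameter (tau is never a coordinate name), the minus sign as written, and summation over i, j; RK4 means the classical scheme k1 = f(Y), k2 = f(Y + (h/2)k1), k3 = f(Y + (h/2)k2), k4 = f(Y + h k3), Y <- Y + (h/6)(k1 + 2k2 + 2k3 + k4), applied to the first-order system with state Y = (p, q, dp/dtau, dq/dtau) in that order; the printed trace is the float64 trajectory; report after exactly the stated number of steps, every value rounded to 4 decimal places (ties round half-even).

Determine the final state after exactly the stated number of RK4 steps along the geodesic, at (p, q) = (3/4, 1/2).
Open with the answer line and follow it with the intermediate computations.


Answer: p = 0.9500, q = -0.3000, dp/dtau = 0.5000, dq/dtau = -2.0000

f(Y) = (dp/dtau, dq/dtau, -Gamma^p_ij Y'^i Y'^j, -Gamma^q_ij Y'^i Y'^j) with the Gammas evaluated at the stage position; h = 0.100000; intermediate values shown to 6 dp
step 0: p = 0.7500, q = 0.5000, dp/dtau = 0.5000, dq/dtau = -2.0000
step 1:
  k1: at (p, q) = (0.750000, 0.500000), (dp/dtau, dq/dtau) = (0.500000, -2.000000); Gamma_ppp = 0.000000, Gamma_ppq = 0.000000, Gamma_pqq = 0.000000, Gamma_qpp = 0.000000, Gamma_qpq = 0.000000, Gamma_qqq = 0.000000; k1 = (0.500000, -2.000000, 0.000000, 0.000000)
  k2: at (p, q) = (0.775000, 0.400000), (dp/dtau, dq/dtau) = (0.500000, -2.000000); Gamma_ppp = 0.000000, Gamma_ppq = 0.000000, Gamma_pqq = 0.000000, Gamma_qpp = 0.000000, Gamma_qpq = 0.000000, Gamma_qqq = 0.000000; k2 = (0.500000, -2.000000, 0.000000, 0.000000)
  k3: at (p, q) = (0.775000, 0.400000), (dp/dtau, dq/dtau) = (0.500000, -2.000000); Gamma_ppp = 0.000000, Gamma_ppq = 0.000000, Gamma_pqq = 0.000000, Gamma_qpp = 0.000000, Gamma_qpq = 0.000000, Gamma_qqq = 0.000000; k3 = (0.500000, -2.000000, 0.000000, 0.000000)
  k4: at (p, q) = (0.800000, 0.300000), (dp/dtau, dq/dtau) = (0.500000, -2.000000); Gamma_ppp = 0.000000, Gamma_ppq = 0.000000, Gamma_pqq = 0.000000, Gamma_qpp = 0.000000, Gamma_qpq = 0.000000, Gamma_qqq = 0.000000; k4 = (0.500000, -2.000000, 0.000000, 0.000000)
  Y <- Y + (h/6)(k1 + 2k2 + 2k3 + k4): p = 0.8000, q = 0.3000, dp/dtau = 0.5000, dq/dtau = -2.0000
step 2:
  k1: at (p, q) = (0.800000, 0.300000), (dp/dtau, dq/dtau) = (0.500000, -2.000000); Gamma_ppp = 0.000000, Gamma_ppq = 0.000000, Gamma_pqq = 0.000000, Gamma_qpp = 0.000000, Gamma_qpq = 0.000000, Gamma_qqq = 0.000000; k1 = (0.500000, -2.000000, 0.000000, 0.000000)
  k2: at (p, q) = (0.825000, 0.200000), (dp/dtau, dq/dtau) = (0.500000, -2.000000); Gamma_ppp = 0.000000, Gamma_ppq = 0.000000, Gamma_pqq = 0.000000, Gamma_qpp = 0.000000, Gamma_qpq = 0.000000, Gamma_qqq = 0.000000; k2 = (0.500000, -2.000000, 0.000000, 0.000000)
  k3: at (p, q) = (0.825000, 0.200000), (dp/dtau, dq/dtau) = (0.500000, -2.000000); Gamma_ppp = 0.000000, Gamma_ppq = 0.000000, Gamma_pqq = 0.000000, Gamma_qpp = 0.000000, Gamma_qpq = 0.000000, Gamma_qqq = 0.000000; k3 = (0.500000, -2.000000, 0.000000, 0.000000)
  k4: at (p, q) = (0.850000, 0.100000), (dp/dtau, dq/dtau) = (0.500000, -2.000000); Gamma_ppp = 0.000000, Gamma_ppq = 0.000000, Gamma_pqq = 0.000000, Gamma_qpp = 0.000000, Gamma_qpq = 0.000000, Gamma_qqq = 0.000000; k4 = (0.500000, -2.000000, 0.000000, 0.000000)
  Y <- Y + (h/6)(k1 + 2k2 + 2k3 + k4): p = 0.8500, q = 0.1000, dp/dtau = 0.5000, dq/dtau = -2.0000
step 3:
  k1: at (p, q) = (0.850000, 0.100000), (dp/dtau, dq/dtau) = (0.500000, -2.000000); Gamma_ppp = 0.000000, Gamma_ppq = 0.000000, Gamma_pqq = 0.000000, Gamma_qpp = 0.000000, Gamma_qpq = 0.000000, Gamma_qqq = 0.000000; k1 = (0.500000, -2.000000, 0.000000, 0.000000)
  k2: at (p, q) = (0.875000, 0.000000), (dp/dtau, dq/dtau) = (0.500000, -2.000000); Gamma_ppp = 0.000000, Gamma_ppq = 0.000000, Gamma_pqq = 0.000000, Gamma_qpp = 0.000000, Gamma_qpq = 0.000000, Gamma_qqq = 0.000000; k2 = (0.500000, -2.000000, 0.000000, 0.000000)
  k3: at (p, q) = (0.875000, 0.000000), (dp/dtau, dq/dtau) = (0.500000, -2.000000); Gamma_ppp = 0.000000, Gamma_ppq = 0.000000, Gamma_pqq = 0.000000, Gamma_qpp = 0.000000, Gamma_qpq = 0.000000, Gamma_qqq = 0.000000; k3 = (0.500000, -2.000000, 0.000000, 0.000000)
  k4: at (p, q) = (0.900000, -0.100000), (dp/dtau, dq/dtau) = (0.500000, -2.000000); Gamma_ppp = 0.000000, Gamma_ppq = 0.000000, Gamma_pqq = 0.000000, Gamma_qpp = 0.000000, Gamma_qpq = 0.000000, Gamma_qqq = 0.000000; k4 = (0.500000, -2.000000, 0.000000, 0.000000)
  Y <- Y + (h/6)(k1 + 2k2 + 2k3 + k4): p = 0.9000, q = -0.1000, dp/dtau = 0.5000, dq/dtau = -2.0000
step 4:
  k1: at (p, q) = (0.900000, -0.100000), (dp/dtau, dq/dtau) = (0.500000, -2.000000); Gamma_ppp = 0.000000, Gamma_ppq = 0.000000, Gamma_pqq = 0.000000, Gamma_qpp = 0.000000, Gamma_qpq = 0.000000, Gamma_qqq = 0.000000; k1 = (0.500000, -2.000000, 0.000000, 0.000000)
  k2: at (p, q) = (0.925000, -0.200000), (dp/dtau, dq/dtau) = (0.500000, -2.000000); Gamma_ppp = 0.000000, Gamma_ppq = 0.000000, Gamma_pqq = 0.000000, Gamma_qpp = 0.000000, Gamma_qpq = 0.000000, Gamma_qqq = 0.000000; k2 = (0.500000, -2.000000, 0.000000, 0.000000)
  k3: at (p, q) = (0.925000, -0.200000), (dp/dtau, dq/dtau) = (0.500000, -2.000000); Gamma_ppp = 0.000000, Gamma_ppq = 0.000000, Gamma_pqq = 0.000000, Gamma_qpp = 0.000000, Gamma_qpq = 0.000000, Gamma_qqq = 0.000000; k3 = (0.500000, -2.000000, 0.000000, 0.000000)
  k4: at (p, q) = (0.950000, -0.300000), (dp/dtau, dq/dtau) = (0.500000, -2.000000); Gamma_ppp = 0.000000, Gamma_ppq = 0.000000, Gamma_pqq = 0.000000, Gamma_qpp = 0.000000, Gamma_qpq = 0.000000, Gamma_qqq = 0.000000; k4 = (0.500000, -2.000000, 0.000000, 0.000000)
  Y <- Y + (h/6)(k1 + 2k2 + 2k3 + k4): p = 0.9500, q = -0.3000, dp/dtau = 0.5000, dq/dtau = -2.0000


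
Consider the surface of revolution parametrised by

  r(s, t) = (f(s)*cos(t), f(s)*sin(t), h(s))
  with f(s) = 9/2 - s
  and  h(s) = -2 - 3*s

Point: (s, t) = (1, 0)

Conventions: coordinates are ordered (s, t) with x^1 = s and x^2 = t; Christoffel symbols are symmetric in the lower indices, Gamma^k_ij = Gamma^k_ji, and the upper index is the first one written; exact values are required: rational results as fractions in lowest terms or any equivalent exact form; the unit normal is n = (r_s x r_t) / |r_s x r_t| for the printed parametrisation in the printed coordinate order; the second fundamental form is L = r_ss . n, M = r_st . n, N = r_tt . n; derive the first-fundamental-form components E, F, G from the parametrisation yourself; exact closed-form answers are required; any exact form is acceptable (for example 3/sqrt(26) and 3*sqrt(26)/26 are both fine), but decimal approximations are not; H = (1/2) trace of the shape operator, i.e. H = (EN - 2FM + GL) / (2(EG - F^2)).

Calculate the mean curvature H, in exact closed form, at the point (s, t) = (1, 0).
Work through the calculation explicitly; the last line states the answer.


f = 7/2, f' = -1, f'' = 0, h' = -3, h'' = 0
E = 10, F = 0, G = 49/4; answer radicand W^2 = 10
unnormalised second-form numerators: l = 0, m = 0, n = -21/2; L = l/sqrt(10), and similarly M = m/sqrt(W^2), N = n/sqrt(W^2)
H = (E*n - 2*F*m + G*l) / (2*(EG - F^2)*sqrt(W^2)); E*n - 2*F*m + G*l = -105, EG - F^2 = 245/2, so H = (-3/7)/sqrt(10)

Answer: H = -3*sqrt(10)/70


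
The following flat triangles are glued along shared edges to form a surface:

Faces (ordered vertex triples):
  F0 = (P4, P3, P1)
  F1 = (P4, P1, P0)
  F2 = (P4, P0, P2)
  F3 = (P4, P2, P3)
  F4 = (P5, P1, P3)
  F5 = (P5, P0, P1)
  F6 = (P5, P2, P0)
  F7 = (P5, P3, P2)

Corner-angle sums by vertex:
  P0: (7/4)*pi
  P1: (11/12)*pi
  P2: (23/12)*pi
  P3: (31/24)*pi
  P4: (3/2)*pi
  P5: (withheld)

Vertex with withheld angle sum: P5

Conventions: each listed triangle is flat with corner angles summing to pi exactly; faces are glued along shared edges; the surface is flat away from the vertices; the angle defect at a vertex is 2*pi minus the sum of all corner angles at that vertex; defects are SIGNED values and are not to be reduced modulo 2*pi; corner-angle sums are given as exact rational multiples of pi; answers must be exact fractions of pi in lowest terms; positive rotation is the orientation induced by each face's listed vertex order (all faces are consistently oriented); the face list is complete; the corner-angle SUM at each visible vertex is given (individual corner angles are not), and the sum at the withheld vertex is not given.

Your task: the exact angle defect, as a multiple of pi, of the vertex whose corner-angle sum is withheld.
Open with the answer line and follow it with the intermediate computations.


Answer: defect(P5) = (11/8)*pi

V = 6, E = 12, F = 8; chi = V - E + F = 2
Gauss-Bonnet: total defect = 2*pi*chi = 4*pi; visible defects sum to (21/8)*pi


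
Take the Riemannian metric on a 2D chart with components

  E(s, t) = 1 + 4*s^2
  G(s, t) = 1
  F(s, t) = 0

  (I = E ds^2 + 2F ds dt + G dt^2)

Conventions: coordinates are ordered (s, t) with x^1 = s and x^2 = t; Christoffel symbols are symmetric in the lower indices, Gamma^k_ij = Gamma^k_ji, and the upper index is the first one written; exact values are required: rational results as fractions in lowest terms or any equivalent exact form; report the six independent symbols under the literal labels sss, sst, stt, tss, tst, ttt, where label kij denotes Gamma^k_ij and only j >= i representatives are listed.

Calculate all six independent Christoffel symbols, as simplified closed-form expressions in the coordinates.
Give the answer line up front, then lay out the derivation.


Answer: Gamma_sss = 4*s/(4*s^2 + 1), Gamma_sst = 0, Gamma_stt = 0, Gamma_tss = 0, Gamma_tst = 0, Gamma_ttt = 0

E = 1 + 4*s^2; F = 0; G = 1
Gamma^k_ij = (1/2) g^{kl} (d_i g_jl + d_j g_il - d_l g_ij), with g^inv = (1/(EG-F^2)) [[G, -F], [-F, E]]
first partials: E_s = 8*s, E_t = 0, F_s = 0, F_t = 0, G_s = 0, G_t = 0
D = EG - F^2 = 1 + 4*s^2
expanded: Gamma^s_ss = (G E_s - 2F F_s + F E_t)/(2D), Gamma^s_st = (G E_t - F G_s)/(2D), Gamma^s_tt = (2G F_t - G G_s - F G_t)/(2D), Gamma^t_ss = (2E F_s - E E_t - F E_s)/(2D), Gamma^t_st = (E G_s - F E_t)/(2D), Gamma^t_tt = (E G_t - 2F F_t + F G_s)/(2D); substitute and cancel common factors


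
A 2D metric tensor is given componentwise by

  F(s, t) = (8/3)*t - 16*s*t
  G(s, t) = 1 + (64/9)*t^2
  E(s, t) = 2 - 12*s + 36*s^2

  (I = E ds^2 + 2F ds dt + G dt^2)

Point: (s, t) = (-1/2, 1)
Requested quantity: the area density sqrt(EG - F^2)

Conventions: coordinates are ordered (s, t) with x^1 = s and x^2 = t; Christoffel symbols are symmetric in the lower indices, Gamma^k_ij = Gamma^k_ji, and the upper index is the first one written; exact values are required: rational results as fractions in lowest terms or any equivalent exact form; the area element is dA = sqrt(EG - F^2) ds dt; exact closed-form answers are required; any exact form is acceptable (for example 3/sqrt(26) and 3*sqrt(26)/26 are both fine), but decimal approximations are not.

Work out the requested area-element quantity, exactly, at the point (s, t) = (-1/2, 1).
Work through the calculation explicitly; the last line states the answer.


E = 17, F = 32/3, G = 73/9; EG - F^2 = 217/9

Answer: sqrt(EG - F^2) = sqrt(217)/3


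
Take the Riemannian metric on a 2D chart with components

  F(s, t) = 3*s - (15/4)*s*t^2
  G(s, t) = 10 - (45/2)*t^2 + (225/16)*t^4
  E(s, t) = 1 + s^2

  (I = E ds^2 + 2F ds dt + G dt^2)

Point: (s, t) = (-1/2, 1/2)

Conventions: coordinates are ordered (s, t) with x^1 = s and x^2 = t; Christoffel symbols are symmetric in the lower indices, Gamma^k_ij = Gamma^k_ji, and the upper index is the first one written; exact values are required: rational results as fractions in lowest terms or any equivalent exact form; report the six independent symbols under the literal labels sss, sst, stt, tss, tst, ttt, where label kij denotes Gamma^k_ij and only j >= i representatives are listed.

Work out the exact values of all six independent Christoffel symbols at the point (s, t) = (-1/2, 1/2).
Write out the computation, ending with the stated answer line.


E = 5/4, F = -33/32, G = 1345/256 at the point
E_s = -1, E_t = 0, F_s = 33/16, F_t = 15/8, G_s = 0, G_t = -495/32
EG - F^2 = 1409/256;  g^inv = (256/1409) * [[1345/256, 33/32], [33/32, 5/4]]
first-kind symbols [ij,l] = (1/2)(d_i g_jl + d_j g_il - d_l g_ij): [ss,s] = E_s/2 = -1/2, [ss,t] = F_s - E_t/2 = 33/16, [st,s] = E_t/2 = 0, [st,t] = G_s/2 = 0, [tt,s] = F_t - G_s/2 = 15/8, [tt,t] = G_t/2 = -495/64
Gamma^s_ij = (G*[ij,s] - F*[ij,t])/(EG - F^2), Gamma^t_ij = (E*[ij,t] - F*[ij,s])/(EG - F^2)

Answer: Gamma_sss = -128/1409, Gamma_sst = 0, Gamma_stt = 480/1409, Gamma_tss = 528/1409, Gamma_tst = 0, Gamma_ttt = -1980/1409


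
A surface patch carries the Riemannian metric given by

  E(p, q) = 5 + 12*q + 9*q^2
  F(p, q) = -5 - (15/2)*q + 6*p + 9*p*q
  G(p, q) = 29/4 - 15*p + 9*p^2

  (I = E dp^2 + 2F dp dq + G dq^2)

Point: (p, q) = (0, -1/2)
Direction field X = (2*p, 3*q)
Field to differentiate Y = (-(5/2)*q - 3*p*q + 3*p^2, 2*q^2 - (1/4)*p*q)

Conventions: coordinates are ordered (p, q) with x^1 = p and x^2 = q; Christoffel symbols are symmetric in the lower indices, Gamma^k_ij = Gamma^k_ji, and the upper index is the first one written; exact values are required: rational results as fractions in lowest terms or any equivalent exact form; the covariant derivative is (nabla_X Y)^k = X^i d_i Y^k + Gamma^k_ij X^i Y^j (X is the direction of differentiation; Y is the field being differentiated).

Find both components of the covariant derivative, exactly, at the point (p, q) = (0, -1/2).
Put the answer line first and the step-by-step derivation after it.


Answer: (nabla_X Y)^p = 27/8, (nabla_X Y)^q = 39/8

E = 5/4, F = -5/4, G = 29/4 at the point
E_p = 0, E_q = 3, F_p = 3/2, F_q = -15/2, G_p = -15, G_q = 0
EG - F^2 = 15/2;  g^inv = (2/15) * [[29/4, 5/4], [5/4, 5/4]]
first-kind symbols [ij,l] = (1/2)(d_i g_jl + d_j g_il - d_l g_ij): [pp,p] = E_p/2 = 0, [pp,q] = F_p - E_q/2 = 0, [pq,p] = E_q/2 = 3/2, [pq,q] = G_p/2 = -15/2, [qq,p] = F_q - G_p/2 = 0, [qq,q] = G_q/2 = 0
Gamma^p_ij = (G*[ij,p] - F*[ij,q])/(EG - F^2), Gamma^q_ij = (E*[ij,q] - F*[ij,p])/(EG - F^2)
Gamma_ppp = 0, Gamma_ppq = 1/5, Gamma_pqq = 0, Gamma_qpp = 0, Gamma_qpq = -1, Gamma_qqq = 0
X = (0, -3/2), Y = (5/4, 1/2) at the point


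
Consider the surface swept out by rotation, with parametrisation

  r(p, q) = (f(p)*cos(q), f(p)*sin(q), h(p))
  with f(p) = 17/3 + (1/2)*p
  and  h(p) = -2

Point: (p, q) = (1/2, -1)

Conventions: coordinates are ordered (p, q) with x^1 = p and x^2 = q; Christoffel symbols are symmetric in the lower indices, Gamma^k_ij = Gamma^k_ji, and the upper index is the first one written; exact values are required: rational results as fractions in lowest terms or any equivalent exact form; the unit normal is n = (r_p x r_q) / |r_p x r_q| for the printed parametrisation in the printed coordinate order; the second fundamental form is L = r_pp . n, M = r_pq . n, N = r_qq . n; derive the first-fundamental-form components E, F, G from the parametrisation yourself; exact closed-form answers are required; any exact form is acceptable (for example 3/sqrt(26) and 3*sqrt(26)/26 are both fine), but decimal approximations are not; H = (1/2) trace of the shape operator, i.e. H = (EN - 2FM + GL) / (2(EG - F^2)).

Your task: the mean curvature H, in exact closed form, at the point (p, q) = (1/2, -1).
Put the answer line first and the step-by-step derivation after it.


Answer: H = 0

f = 71/12, f' = 1/2, f'' = 0, h' = 0, h'' = 0
E = 1/4, F = 0, G = 5041/144; answer radicand W^2 = 1/4
unnormalised second-form numerators: l = 0, m = 0, n = 0; L = l/sqrt(1/4), and similarly M = m/sqrt(W^2), N = n/sqrt(W^2)
H = (E*n - 2*F*m + G*l) / (2*(EG - F^2)*sqrt(W^2)); E*n - 2*F*m + G*l = 0, EG - F^2 = 5041/576, so H = (0)/sqrt(1/4)


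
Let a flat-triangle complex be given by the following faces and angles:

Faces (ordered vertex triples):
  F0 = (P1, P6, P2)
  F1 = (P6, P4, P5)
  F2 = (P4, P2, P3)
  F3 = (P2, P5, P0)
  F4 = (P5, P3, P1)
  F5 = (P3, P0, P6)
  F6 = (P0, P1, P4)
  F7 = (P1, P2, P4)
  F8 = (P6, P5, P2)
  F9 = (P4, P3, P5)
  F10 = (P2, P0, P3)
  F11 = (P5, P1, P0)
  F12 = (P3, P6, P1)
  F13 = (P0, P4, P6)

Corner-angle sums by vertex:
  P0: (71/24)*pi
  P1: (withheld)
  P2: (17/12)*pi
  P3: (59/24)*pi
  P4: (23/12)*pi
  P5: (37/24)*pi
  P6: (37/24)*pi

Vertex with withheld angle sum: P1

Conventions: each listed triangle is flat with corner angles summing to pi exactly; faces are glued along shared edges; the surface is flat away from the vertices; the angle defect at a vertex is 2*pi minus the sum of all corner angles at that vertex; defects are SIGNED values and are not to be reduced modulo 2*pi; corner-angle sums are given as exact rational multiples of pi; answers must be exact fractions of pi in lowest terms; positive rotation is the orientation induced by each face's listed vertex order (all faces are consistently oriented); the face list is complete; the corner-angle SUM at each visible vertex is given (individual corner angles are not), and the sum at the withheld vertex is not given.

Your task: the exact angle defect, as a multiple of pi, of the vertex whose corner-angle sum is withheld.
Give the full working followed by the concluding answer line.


V = 7, E = 21, F = 14; chi = V - E + F = 0
Gauss-Bonnet: total defect = 2*pi*chi = 0; visible defects sum to pi/6

Answer: defect(P1) = -pi/6
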